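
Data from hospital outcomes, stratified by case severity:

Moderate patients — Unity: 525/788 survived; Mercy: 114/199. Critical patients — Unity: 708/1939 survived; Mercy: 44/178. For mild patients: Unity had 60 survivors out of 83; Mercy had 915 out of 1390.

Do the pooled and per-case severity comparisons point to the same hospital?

No

Moderate: Unity 525/788 = 66.6%, Mercy 114/199 = 57.3% → Unity
Critical: Unity 708/1939 = 36.5%, Mercy 44/178 = 24.7% → Unity
Mild: Unity 60/83 = 72.3%, Mercy 915/1390 = 65.8% → Unity
Overall: Unity 1293/2810 = 46.0%, Mercy 1073/1767 = 60.7% → Mercy
Unity wins each case group but Mercy wins overall — the comparison reverses. Unity's patients skew toward critical, which has a lower base rate.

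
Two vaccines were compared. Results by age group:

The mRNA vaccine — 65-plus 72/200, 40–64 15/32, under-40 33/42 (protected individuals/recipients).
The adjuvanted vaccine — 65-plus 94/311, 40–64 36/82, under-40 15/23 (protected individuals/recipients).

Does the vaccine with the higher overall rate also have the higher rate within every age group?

Yes

65-plus: the mRNA vaccine 72/200 = 36.0%, the adjuvanted vaccine 94/311 = 30.2% → the mRNA vaccine
40–64: the mRNA vaccine 15/32 = 46.9%, the adjuvanted vaccine 36/82 = 43.9% → the mRNA vaccine
Under-40: the mRNA vaccine 33/42 = 78.6%, the adjuvanted vaccine 15/23 = 65.2% → the mRNA vaccine
Overall: the mRNA vaccine 120/274 = 43.8%, the adjuvanted vaccine 145/416 = 34.9% → the mRNA vaccine
The mRNA vaccine wins overall and in every age group — no reversal.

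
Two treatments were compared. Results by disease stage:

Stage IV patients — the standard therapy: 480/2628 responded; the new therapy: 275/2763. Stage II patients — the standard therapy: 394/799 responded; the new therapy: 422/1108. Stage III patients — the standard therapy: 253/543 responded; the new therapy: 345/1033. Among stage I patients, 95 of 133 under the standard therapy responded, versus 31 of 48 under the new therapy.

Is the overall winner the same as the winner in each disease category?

Yes

Stage IV: the standard therapy 480/2628 = 18.3%, the new therapy 275/2763 = 10.0% → the standard therapy
Stage II: the standard therapy 394/799 = 49.3%, the new therapy 422/1108 = 38.1% → the standard therapy
Stage III: the standard therapy 253/543 = 46.6%, the new therapy 345/1033 = 33.4% → the standard therapy
Stage I: the standard therapy 95/133 = 71.4%, the new therapy 31/48 = 64.6% → the standard therapy
Overall: the standard therapy 1222/4103 = 29.8%, the new therapy 1073/4952 = 21.7% → the standard therapy
The standard therapy wins overall and in every disease group — no reversal.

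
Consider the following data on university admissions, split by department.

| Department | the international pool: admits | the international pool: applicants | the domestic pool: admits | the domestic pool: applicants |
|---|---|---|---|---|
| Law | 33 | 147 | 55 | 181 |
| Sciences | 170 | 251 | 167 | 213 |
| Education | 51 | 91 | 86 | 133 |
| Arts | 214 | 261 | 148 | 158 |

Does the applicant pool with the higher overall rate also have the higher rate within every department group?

Law: the international pool 33/147 = 22.4%, the domestic pool 55/181 = 30.4% → the domestic pool
Sciences: the international pool 170/251 = 67.7%, the domestic pool 167/213 = 78.4% → the domestic pool
Education: the international pool 51/91 = 56.0%, the domestic pool 86/133 = 64.7% → the domestic pool
Arts: the international pool 214/261 = 82.0%, the domestic pool 148/158 = 93.7% → the domestic pool
Overall: the international pool 468/750 = 62.4%, the domestic pool 456/685 = 66.6% → the domestic pool
The domestic pool wins overall and in every department group — no reversal.

Yes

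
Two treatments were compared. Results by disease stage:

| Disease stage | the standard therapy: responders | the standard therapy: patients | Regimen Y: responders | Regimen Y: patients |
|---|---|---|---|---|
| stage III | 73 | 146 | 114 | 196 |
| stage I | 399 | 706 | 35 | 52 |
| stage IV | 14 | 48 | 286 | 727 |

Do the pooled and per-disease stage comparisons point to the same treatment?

Stage III: the standard therapy 73/146 = 50.0%, Regimen Y 114/196 = 58.2% → Regimen Y
Stage I: the standard therapy 399/706 = 56.5%, Regimen Y 35/52 = 67.3% → Regimen Y
Stage IV: the standard therapy 14/48 = 29.2%, Regimen Y 286/727 = 39.3% → Regimen Y
Overall: the standard therapy 486/900 = 54.0%, Regimen Y 435/975 = 44.6% → the standard therapy
Regimen Y wins each disease group but the standard therapy wins overall — the comparison reverses. Regimen Y's patients skew toward stage IV, which has a lower base rate.

No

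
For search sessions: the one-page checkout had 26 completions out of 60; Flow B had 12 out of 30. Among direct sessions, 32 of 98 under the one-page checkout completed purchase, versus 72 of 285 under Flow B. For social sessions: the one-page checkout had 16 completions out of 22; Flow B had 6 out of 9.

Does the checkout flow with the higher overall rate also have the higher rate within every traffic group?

Search: the one-page checkout 26/60 = 43.3%, Flow B 12/30 = 40.0% → the one-page checkout
Direct: the one-page checkout 32/98 = 32.7%, Flow B 72/285 = 25.3% → the one-page checkout
Social: the one-page checkout 16/22 = 72.7%, Flow B 6/9 = 66.7% → the one-page checkout
Overall: the one-page checkout 74/180 = 41.1%, Flow B 90/324 = 27.8% → the one-page checkout
The one-page checkout wins overall and in every traffic group — no reversal.

Yes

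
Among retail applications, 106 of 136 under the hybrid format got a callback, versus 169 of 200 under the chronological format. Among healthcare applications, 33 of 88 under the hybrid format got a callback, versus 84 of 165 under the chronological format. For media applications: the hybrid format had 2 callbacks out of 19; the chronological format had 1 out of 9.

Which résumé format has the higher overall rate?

the chronological format

Retail: the hybrid format 106/136 = 77.9%, the chronological format 169/200 = 84.5% → the chronological format
Healthcare: the hybrid format 33/88 = 37.5%, the chronological format 84/165 = 50.9% → the chronological format
Media: the hybrid format 2/19 = 10.5%, the chronological format 1/9 = 11.1% → the chronological format
Overall: the hybrid format 141/243 = 58.0%, the chronological format 254/374 = 67.9% → the chronological format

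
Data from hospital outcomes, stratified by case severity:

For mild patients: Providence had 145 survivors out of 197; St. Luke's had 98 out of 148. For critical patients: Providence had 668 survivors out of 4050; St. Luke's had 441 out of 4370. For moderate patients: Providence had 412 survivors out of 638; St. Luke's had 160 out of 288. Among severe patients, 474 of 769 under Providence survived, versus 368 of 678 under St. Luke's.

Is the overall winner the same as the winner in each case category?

Yes

Mild: Providence 145/197 = 73.6%, St. Luke's 98/148 = 66.2% → Providence
Critical: Providence 668/4050 = 16.5%, St. Luke's 441/4370 = 10.1% → Providence
Moderate: Providence 412/638 = 64.6%, St. Luke's 160/288 = 55.6% → Providence
Severe: Providence 474/769 = 61.6%, St. Luke's 368/678 = 54.3% → Providence
Overall: Providence 1699/5654 = 30.0%, St. Luke's 1067/5484 = 19.5% → Providence
Providence wins overall and in every case group — no reversal.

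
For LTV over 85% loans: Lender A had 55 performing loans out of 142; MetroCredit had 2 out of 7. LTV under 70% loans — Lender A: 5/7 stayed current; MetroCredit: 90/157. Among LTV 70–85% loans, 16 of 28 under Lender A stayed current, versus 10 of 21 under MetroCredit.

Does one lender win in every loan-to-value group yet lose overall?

LTV over 85%: Lender A 55/142 = 38.7%, MetroCredit 2/7 = 28.6% → Lender A
LTV under 70%: Lender A 5/7 = 71.4%, MetroCredit 90/157 = 57.3% → Lender A
LTV 70–85%: Lender A 16/28 = 57.1%, MetroCredit 10/21 = 47.6% → Lender A
Overall: Lender A 76/177 = 42.9%, MetroCredit 102/185 = 55.1% → MetroCredit
Lender A wins each loan-to-value group but MetroCredit wins overall — the comparison reverses. Lender A's loans skew toward LTV over 85%, which has a lower base rate.

Yes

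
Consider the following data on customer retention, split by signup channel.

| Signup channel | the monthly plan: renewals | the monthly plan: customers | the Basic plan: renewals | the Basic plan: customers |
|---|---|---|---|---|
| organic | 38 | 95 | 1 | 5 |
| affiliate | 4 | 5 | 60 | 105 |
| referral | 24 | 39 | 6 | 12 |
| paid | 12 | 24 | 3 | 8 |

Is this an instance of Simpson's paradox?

Yes

Organic: the monthly plan 38/95 = 40.0%, the Basic plan 1/5 = 20.0% → the monthly plan
Affiliate: the monthly plan 4/5 = 80.0%, the Basic plan 60/105 = 57.1% → the monthly plan
Referral: the monthly plan 24/39 = 61.5%, the Basic plan 6/12 = 50.0% → the monthly plan
Paid: the monthly plan 12/24 = 50.0%, the Basic plan 3/8 = 37.5% → the monthly plan
Overall: the monthly plan 78/163 = 47.9%, the Basic plan 70/130 = 53.8% → the Basic plan
The monthly plan wins each signup group but the Basic plan wins overall — the comparison reverses. The monthly plan's customers skew toward organic, which has a lower base rate.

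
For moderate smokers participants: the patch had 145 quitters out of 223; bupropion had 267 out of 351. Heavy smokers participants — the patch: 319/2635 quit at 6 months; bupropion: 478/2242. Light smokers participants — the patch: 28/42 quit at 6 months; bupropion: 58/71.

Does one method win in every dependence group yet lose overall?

Moderate smokers: the patch 145/223 = 65.0%, bupropion 267/351 = 76.1% → bupropion
Heavy smokers: the patch 319/2635 = 12.1%, bupropion 478/2242 = 21.3% → bupropion
Light smokers: the patch 28/42 = 66.7%, bupropion 58/71 = 81.7% → bupropion
Overall: the patch 492/2900 = 17.0%, bupropion 803/2664 = 30.1% → bupropion
Bupropion wins overall and in every dependence group — no reversal.

No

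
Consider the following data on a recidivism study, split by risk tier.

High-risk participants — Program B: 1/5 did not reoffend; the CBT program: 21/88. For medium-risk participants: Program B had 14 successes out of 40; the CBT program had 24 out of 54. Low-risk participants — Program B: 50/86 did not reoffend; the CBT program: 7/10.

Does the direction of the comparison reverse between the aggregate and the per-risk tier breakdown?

High-risk: Program B 1/5 = 20.0%, the CBT program 21/88 = 23.9% → the CBT program
Medium-risk: Program B 14/40 = 35.0%, the CBT program 24/54 = 44.4% → the CBT program
Low-risk: Program B 50/86 = 58.1%, the CBT program 7/10 = 70.0% → the CBT program
Overall: Program B 65/131 = 49.6%, the CBT program 52/152 = 34.2% → Program B
The CBT program wins each risk group but Program B wins overall — the comparison reverses. The CBT program's participants skew toward high-risk, which has a lower base rate.

Yes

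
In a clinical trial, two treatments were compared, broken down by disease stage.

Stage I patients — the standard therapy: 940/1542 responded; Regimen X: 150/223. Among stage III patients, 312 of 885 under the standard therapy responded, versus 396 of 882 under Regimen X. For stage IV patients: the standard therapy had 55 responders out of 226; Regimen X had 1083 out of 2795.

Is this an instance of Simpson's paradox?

Yes

Stage I: the standard therapy 940/1542 = 61.0%, Regimen X 150/223 = 67.3% → Regimen X
Stage III: the standard therapy 312/885 = 35.3%, Regimen X 396/882 = 44.9% → Regimen X
Stage IV: the standard therapy 55/226 = 24.3%, Regimen X 1083/2795 = 38.7% → Regimen X
Overall: the standard therapy 1307/2653 = 49.3%, Regimen X 1629/3900 = 41.8% → the standard therapy
Regimen X wins each disease group but the standard therapy wins overall — the comparison reverses. Regimen X's patients skew toward stage IV, which has a lower base rate.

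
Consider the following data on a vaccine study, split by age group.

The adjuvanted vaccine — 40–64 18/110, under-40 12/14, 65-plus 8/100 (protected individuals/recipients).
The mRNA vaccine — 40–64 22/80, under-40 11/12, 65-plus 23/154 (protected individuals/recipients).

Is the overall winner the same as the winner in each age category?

Yes

40–64: the adjuvanted vaccine 18/110 = 16.4%, the mRNA vaccine 22/80 = 27.5% → the mRNA vaccine
Under-40: the adjuvanted vaccine 12/14 = 85.7%, the mRNA vaccine 11/12 = 91.7% → the mRNA vaccine
65-plus: the adjuvanted vaccine 8/100 = 8.0%, the mRNA vaccine 23/154 = 14.9% → the mRNA vaccine
Overall: the adjuvanted vaccine 38/224 = 17.0%, the mRNA vaccine 56/246 = 22.8% → the mRNA vaccine
The mRNA vaccine wins overall and in every age group — no reversal.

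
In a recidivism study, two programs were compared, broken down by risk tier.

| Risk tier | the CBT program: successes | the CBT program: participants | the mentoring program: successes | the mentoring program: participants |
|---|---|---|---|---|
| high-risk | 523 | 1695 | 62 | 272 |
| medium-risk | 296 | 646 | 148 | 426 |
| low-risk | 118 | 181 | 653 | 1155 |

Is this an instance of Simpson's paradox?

High-risk: the CBT program 523/1695 = 30.9%, the mentoring program 62/272 = 22.8% → the CBT program
Medium-risk: the CBT program 296/646 = 45.8%, the mentoring program 148/426 = 34.7% → the CBT program
Low-risk: the CBT program 118/181 = 65.2%, the mentoring program 653/1155 = 56.5% → the CBT program
Overall: the CBT program 937/2522 = 37.2%, the mentoring program 863/1853 = 46.6% → the mentoring program
The CBT program wins each risk group but the mentoring program wins overall — the comparison reverses. The CBT program's participants skew toward high-risk, which has a lower base rate.

Yes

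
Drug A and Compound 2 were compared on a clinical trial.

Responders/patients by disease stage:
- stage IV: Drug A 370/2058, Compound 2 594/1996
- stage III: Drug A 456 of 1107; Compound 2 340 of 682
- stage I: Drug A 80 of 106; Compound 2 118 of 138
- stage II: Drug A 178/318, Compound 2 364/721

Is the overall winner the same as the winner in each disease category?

Stage IV: Drug A 370/2058 = 18.0%, Compound 2 594/1996 = 29.8% → Compound 2
Stage III: Drug A 456/1107 = 41.2%, Compound 2 340/682 = 49.9% → Compound 2
Stage I: Drug A 80/106 = 75.5%, Compound 2 118/138 = 85.5% → Compound 2
Stage II: Drug A 178/318 = 56.0%, Compound 2 364/721 = 50.5% → Drug A
Overall: Drug A 1084/3589 = 30.2%, Compound 2 1416/3537 = 40.0% → Compound 2
Neither sweeps: Drug A wins 1 of 4 groups, Compound 2 wins 3. Compound 2 wins overall but not every group — no Simpson reversal.

No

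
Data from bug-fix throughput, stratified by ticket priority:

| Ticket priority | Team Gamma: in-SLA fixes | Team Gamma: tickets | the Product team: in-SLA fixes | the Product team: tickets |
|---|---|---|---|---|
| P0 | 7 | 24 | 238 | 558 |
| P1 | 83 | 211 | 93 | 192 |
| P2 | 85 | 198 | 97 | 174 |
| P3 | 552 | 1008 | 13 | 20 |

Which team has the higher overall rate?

P0: Team Gamma 7/24 = 29.2%, the Product team 238/558 = 42.7% → the Product team
P1: Team Gamma 83/211 = 39.3%, the Product team 93/192 = 48.4% → the Product team
P2: Team Gamma 85/198 = 42.9%, the Product team 97/174 = 55.7% → the Product team
P3: Team Gamma 552/1008 = 54.8%, the Product team 13/20 = 65.0% → the Product team
Overall: Team Gamma 727/1441 = 50.5%, the Product team 441/944 = 46.7% → Team Gamma
(The Product team wins every ticket group but Team Gamma wins overall — the Product team's tickets skew toward the low-rate P0 group.)

Team Gamma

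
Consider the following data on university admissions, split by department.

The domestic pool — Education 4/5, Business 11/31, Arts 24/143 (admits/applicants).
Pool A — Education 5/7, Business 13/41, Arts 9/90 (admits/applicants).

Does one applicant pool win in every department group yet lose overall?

Education: the domestic pool 4/5 = 80.0%, Pool A 5/7 = 71.4% → the domestic pool
Business: the domestic pool 11/31 = 35.5%, Pool A 13/41 = 31.7% → the domestic pool
Arts: the domestic pool 24/143 = 16.8%, Pool A 9/90 = 10.0% → the domestic pool
Overall: the domestic pool 39/179 = 21.8%, Pool A 27/138 = 19.6% → the domestic pool
The domestic pool wins overall and in every department group — no reversal.

No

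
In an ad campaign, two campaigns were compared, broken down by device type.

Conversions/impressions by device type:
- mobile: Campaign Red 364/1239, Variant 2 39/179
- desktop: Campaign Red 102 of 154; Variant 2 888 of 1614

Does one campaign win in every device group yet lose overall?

Yes

Mobile: Campaign Red 364/1239 = 29.4%, Variant 2 39/179 = 21.8% → Campaign Red
Desktop: Campaign Red 102/154 = 66.2%, Variant 2 888/1614 = 55.0% → Campaign Red
Overall: Campaign Red 466/1393 = 33.5%, Variant 2 927/1793 = 51.7% → Variant 2
Campaign Red wins each device group but Variant 2 wins overall — the comparison reverses. Campaign Red's impressions skew toward mobile, which has a lower base rate.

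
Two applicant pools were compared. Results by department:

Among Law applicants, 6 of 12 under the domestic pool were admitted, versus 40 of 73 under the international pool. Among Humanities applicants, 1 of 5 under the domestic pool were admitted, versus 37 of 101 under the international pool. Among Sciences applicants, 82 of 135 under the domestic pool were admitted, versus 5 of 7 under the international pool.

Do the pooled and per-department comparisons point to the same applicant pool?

No

Law: the domestic pool 6/12 = 50.0%, the international pool 40/73 = 54.8% → the international pool
Humanities: the domestic pool 1/5 = 20.0%, the international pool 37/101 = 36.6% → the international pool
Sciences: the domestic pool 82/135 = 60.7%, the international pool 5/7 = 71.4% → the international pool
Overall: the domestic pool 89/152 = 58.6%, the international pool 82/181 = 45.3% → the domestic pool
The international pool wins each department group but the domestic pool wins overall — the comparison reverses. The international pool's applicants skew toward Humanities, which has a lower base rate.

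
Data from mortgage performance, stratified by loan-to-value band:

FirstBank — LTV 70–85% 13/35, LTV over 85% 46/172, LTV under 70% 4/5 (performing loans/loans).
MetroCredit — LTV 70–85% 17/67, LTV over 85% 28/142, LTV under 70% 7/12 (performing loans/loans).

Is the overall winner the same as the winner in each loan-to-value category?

LTV 70–85%: FirstBank 13/35 = 37.1%, MetroCredit 17/67 = 25.4% → FirstBank
LTV over 85%: FirstBank 46/172 = 26.7%, MetroCredit 28/142 = 19.7% → FirstBank
LTV under 70%: FirstBank 4/5 = 80.0%, MetroCredit 7/12 = 58.3% → FirstBank
Overall: FirstBank 63/212 = 29.7%, MetroCredit 52/221 = 23.5% → FirstBank
FirstBank wins overall and in every loan-to-value group — no reversal.

Yes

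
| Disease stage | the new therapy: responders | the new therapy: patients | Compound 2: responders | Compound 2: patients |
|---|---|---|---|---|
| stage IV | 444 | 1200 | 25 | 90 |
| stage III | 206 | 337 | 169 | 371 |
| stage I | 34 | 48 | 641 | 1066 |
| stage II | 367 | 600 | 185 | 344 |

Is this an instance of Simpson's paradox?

Yes

Stage IV: the new therapy 444/1200 = 37.0%, Compound 2 25/90 = 27.8% → the new therapy
Stage III: the new therapy 206/337 = 61.1%, Compound 2 169/371 = 45.6% → the new therapy
Stage I: the new therapy 34/48 = 70.8%, Compound 2 641/1066 = 60.1% → the new therapy
Stage II: the new therapy 367/600 = 61.2%, Compound 2 185/344 = 53.8% → the new therapy
Overall: the new therapy 1051/2185 = 48.1%, Compound 2 1020/1871 = 54.5% → Compound 2
The new therapy wins each disease group but Compound 2 wins overall — the comparison reverses. The new therapy's patients skew toward stage IV, which has a lower base rate.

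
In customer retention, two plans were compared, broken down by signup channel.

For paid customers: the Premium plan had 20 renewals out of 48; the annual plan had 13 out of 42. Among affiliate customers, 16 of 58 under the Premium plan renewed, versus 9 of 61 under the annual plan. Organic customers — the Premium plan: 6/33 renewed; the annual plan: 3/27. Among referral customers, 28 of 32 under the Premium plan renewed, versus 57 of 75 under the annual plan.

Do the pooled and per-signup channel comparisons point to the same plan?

Paid: the Premium plan 20/48 = 41.7%, the annual plan 13/42 = 31.0% → the Premium plan
Affiliate: the Premium plan 16/58 = 27.6%, the annual plan 9/61 = 14.8% → the Premium plan
Organic: the Premium plan 6/33 = 18.2%, the annual plan 3/27 = 11.1% → the Premium plan
Referral: the Premium plan 28/32 = 87.5%, the annual plan 57/75 = 76.0% → the Premium plan
Overall: the Premium plan 70/171 = 40.9%, the annual plan 82/205 = 40.0% → the Premium plan
The Premium plan wins overall and in every signup group — no reversal.

Yes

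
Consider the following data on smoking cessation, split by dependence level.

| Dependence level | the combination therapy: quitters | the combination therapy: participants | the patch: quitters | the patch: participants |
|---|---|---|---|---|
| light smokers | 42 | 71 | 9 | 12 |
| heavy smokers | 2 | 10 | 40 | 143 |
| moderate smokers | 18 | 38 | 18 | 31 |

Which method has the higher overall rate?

Light smokers: the combination therapy 42/71 = 59.2%, the patch 9/12 = 75.0% → the patch
Heavy smokers: the combination therapy 2/10 = 20.0%, the patch 40/143 = 28.0% → the patch
Moderate smokers: the combination therapy 18/38 = 47.4%, the patch 18/31 = 58.1% → the patch
Overall: the combination therapy 62/119 = 52.1%, the patch 67/186 = 36.0% → the combination therapy
(The patch wins every dependence group but the combination therapy wins overall — the patch's participants skew toward the low-rate heavy smokers group.)

the combination therapy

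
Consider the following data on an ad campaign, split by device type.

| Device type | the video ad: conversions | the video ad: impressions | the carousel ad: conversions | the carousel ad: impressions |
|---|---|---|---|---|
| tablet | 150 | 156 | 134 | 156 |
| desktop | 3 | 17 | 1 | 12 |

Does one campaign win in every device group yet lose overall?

No

Tablet: the video ad 150/156 = 96.2%, the carousel ad 134/156 = 85.9% → the video ad
Desktop: the video ad 3/17 = 17.6%, the carousel ad 1/12 = 8.3% → the video ad
Overall: the video ad 153/173 = 88.4%, the carousel ad 135/168 = 80.4% → the video ad
The video ad wins overall and in every device group — no reversal.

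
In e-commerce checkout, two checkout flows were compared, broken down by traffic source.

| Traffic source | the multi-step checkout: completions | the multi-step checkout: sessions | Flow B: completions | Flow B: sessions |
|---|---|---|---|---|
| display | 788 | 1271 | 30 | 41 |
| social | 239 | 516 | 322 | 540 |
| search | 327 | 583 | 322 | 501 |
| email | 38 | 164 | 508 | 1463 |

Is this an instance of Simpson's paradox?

Display: the multi-step checkout 788/1271 = 62.0%, Flow B 30/41 = 73.2% → Flow B
Social: the multi-step checkout 239/516 = 46.3%, Flow B 322/540 = 59.6% → Flow B
Search: the multi-step checkout 327/583 = 56.1%, Flow B 322/501 = 64.3% → Flow B
Email: the multi-step checkout 38/164 = 23.2%, Flow B 508/1463 = 34.7% → Flow B
Overall: the multi-step checkout 1392/2534 = 54.9%, Flow B 1182/2545 = 46.4% → the multi-step checkout
Flow B wins each traffic group but the multi-step checkout wins overall — the comparison reverses. Flow B's sessions skew toward email, which has a lower base rate.

Yes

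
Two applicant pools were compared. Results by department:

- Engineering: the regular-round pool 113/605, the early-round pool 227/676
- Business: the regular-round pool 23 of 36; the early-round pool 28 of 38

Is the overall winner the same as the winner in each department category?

Engineering: the regular-round pool 113/605 = 18.7%, the early-round pool 227/676 = 33.6% → the early-round pool
Business: the regular-round pool 23/36 = 63.9%, the early-round pool 28/38 = 73.7% → the early-round pool
Overall: the regular-round pool 136/641 = 21.2%, the early-round pool 255/714 = 35.7% → the early-round pool
The early-round pool wins overall and in every department group — no reversal.

Yes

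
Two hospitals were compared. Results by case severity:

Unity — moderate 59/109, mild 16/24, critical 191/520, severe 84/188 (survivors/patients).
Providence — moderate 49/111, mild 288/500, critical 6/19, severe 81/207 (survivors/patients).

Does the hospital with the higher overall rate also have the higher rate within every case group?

No

Moderate: Unity 59/109 = 54.1%, Providence 49/111 = 44.1% → Unity
Mild: Unity 16/24 = 66.7%, Providence 288/500 = 57.6% → Unity
Critical: Unity 191/520 = 36.7%, Providence 6/19 = 31.6% → Unity
Severe: Unity 84/188 = 44.7%, Providence 81/207 = 39.1% → Unity
Overall: Unity 350/841 = 41.6%, Providence 424/837 = 50.7% → Providence
Unity wins each case group but Providence wins overall — the comparison reverses. Unity's patients skew toward critical, which has a lower base rate.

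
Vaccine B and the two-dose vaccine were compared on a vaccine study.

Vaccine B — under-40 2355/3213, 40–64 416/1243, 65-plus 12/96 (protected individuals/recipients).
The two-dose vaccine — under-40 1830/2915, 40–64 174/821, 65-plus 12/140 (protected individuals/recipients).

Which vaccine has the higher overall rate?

Vaccine B

Under-40: Vaccine B 2355/3213 = 73.3%, the two-dose vaccine 1830/2915 = 62.8% → Vaccine B
40–64: Vaccine B 416/1243 = 33.5%, the two-dose vaccine 174/821 = 21.2% → Vaccine B
65-plus: Vaccine B 12/96 = 12.5%, the two-dose vaccine 12/140 = 8.6% → Vaccine B
Overall: Vaccine B 2783/4552 = 61.1%, the two-dose vaccine 2016/3876 = 52.0% → Vaccine B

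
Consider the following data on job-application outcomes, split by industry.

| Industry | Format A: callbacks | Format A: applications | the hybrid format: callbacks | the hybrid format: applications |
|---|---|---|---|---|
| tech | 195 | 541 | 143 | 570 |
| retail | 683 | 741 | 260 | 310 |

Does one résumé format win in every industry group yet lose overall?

No

Tech: Format A 195/541 = 36.0%, the hybrid format 143/570 = 25.1% → Format A
Retail: Format A 683/741 = 92.2%, the hybrid format 260/310 = 83.9% → Format A
Overall: Format A 878/1282 = 68.5%, the hybrid format 403/880 = 45.8% → Format A
Format A wins overall and in every industry group — no reversal.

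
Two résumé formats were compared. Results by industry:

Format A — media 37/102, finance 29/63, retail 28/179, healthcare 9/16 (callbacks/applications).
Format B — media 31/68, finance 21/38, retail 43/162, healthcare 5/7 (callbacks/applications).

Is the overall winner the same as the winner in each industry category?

Yes

Media: Format A 37/102 = 36.3%, Format B 31/68 = 45.6% → Format B
Finance: Format A 29/63 = 46.0%, Format B 21/38 = 55.3% → Format B
Retail: Format A 28/179 = 15.6%, Format B 43/162 = 26.5% → Format B
Healthcare: Format A 9/16 = 56.2%, Format B 5/7 = 71.4% → Format B
Overall: Format A 103/360 = 28.6%, Format B 100/275 = 36.4% → Format B
Format B wins overall and in every industry group — no reversal.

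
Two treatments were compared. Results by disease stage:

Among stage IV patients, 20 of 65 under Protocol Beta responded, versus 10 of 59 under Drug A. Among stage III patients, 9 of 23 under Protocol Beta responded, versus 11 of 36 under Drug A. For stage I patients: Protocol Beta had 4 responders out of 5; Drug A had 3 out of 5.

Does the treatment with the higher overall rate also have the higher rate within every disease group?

Stage IV: Protocol Beta 20/65 = 30.8%, Drug A 10/59 = 16.9% → Protocol Beta
Stage III: Protocol Beta 9/23 = 39.1%, Drug A 11/36 = 30.6% → Protocol Beta
Stage I: Protocol Beta 4/5 = 80.0%, Drug A 3/5 = 60.0% → Protocol Beta
Overall: Protocol Beta 33/93 = 35.5%, Drug A 24/100 = 24.0% → Protocol Beta
Protocol Beta wins overall and in every disease group — no reversal.

Yes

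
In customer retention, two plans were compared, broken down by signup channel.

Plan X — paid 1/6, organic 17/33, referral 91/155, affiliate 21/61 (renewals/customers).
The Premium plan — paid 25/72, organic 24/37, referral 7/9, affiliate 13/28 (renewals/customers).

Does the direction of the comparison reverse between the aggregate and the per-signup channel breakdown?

Paid: Plan X 1/6 = 16.7%, the Premium plan 25/72 = 34.7% → the Premium plan
Organic: Plan X 17/33 = 51.5%, the Premium plan 24/37 = 64.9% → the Premium plan
Referral: Plan X 91/155 = 58.7%, the Premium plan 7/9 = 77.8% → the Premium plan
Affiliate: Plan X 21/61 = 34.4%, the Premium plan 13/28 = 46.4% → the Premium plan
Overall: Plan X 130/255 = 51.0%, the Premium plan 69/146 = 47.3% → Plan X
The Premium plan wins each signup group but Plan X wins overall — the comparison reverses. The Premium plan's customers skew toward paid, which has a lower base rate.

Yes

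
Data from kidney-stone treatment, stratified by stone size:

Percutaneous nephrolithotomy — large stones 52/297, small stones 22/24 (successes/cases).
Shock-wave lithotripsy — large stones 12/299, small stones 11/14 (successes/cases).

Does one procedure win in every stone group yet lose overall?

No

Large stones: percutaneous nephrolithotomy 52/297 = 17.5%, shock-wave lithotripsy 12/299 = 4.0% → percutaneous nephrolithotomy
Small stones: percutaneous nephrolithotomy 22/24 = 91.7%, shock-wave lithotripsy 11/14 = 78.6% → percutaneous nephrolithotomy
Overall: percutaneous nephrolithotomy 74/321 = 23.1%, shock-wave lithotripsy 23/313 = 7.3% → percutaneous nephrolithotomy
Percutaneous nephrolithotomy wins overall and in every stone group — no reversal.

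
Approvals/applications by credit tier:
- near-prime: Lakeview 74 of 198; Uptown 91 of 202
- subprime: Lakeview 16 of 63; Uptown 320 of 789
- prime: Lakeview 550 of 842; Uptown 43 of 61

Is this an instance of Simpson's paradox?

Yes

Near-prime: Lakeview 74/198 = 37.4%, Uptown 91/202 = 45.0% → Uptown
Subprime: Lakeview 16/63 = 25.4%, Uptown 320/789 = 40.6% → Uptown
Prime: Lakeview 550/842 = 65.3%, Uptown 43/61 = 70.5% → Uptown
Overall: Lakeview 640/1103 = 58.0%, Uptown 454/1052 = 43.2% → Lakeview
Uptown wins each credit group but Lakeview wins overall — the comparison reverses. Uptown's applications skew toward subprime, which has a lower base rate.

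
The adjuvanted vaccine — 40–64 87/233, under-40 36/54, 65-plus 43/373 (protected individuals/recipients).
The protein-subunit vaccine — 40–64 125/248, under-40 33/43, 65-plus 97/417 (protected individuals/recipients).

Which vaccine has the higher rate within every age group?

the protein-subunit vaccine

40–64: the adjuvanted vaccine 87/233 = 37.3%, the protein-subunit vaccine 125/248 = 50.4% → the protein-subunit vaccine
Under-40: the adjuvanted vaccine 36/54 = 66.7%, the protein-subunit vaccine 33/43 = 76.7% → the protein-subunit vaccine
65-plus: the adjuvanted vaccine 43/373 = 11.5%, the protein-subunit vaccine 97/417 = 23.3% → the protein-subunit vaccine
The protein-subunit vaccine has the higher rate in all 3 groups.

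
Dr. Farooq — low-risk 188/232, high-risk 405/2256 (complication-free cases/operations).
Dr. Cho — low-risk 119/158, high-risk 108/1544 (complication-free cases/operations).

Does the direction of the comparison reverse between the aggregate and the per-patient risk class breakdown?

Low-risk: Dr. Farooq 188/232 = 81.0%, Dr. Cho 119/158 = 75.3% → Dr. Farooq
High-risk: Dr. Farooq 405/2256 = 18.0%, Dr. Cho 108/1544 = 7.0% → Dr. Farooq
Overall: Dr. Farooq 593/2488 = 23.8%, Dr. Cho 227/1702 = 13.3% → Dr. Farooq
Dr. Farooq wins overall and in every patient risk group — no reversal.

No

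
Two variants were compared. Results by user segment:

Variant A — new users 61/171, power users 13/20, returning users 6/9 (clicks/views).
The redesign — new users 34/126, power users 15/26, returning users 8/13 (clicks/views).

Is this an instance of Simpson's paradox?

New users: Variant A 61/171 = 35.7%, the redesign 34/126 = 27.0% → Variant A
Power users: Variant A 13/20 = 65.0%, the redesign 15/26 = 57.7% → Variant A
Returning users: Variant A 6/9 = 66.7%, the redesign 8/13 = 61.5% → Variant A
Overall: Variant A 80/200 = 40.0%, the redesign 57/165 = 34.5% → Variant A
Variant A wins overall and in every user group — no reversal.

No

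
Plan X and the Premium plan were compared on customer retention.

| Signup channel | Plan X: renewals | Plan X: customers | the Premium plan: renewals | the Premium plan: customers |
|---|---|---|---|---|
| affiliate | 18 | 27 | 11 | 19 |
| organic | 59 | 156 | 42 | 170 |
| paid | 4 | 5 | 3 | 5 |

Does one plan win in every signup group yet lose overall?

Affiliate: Plan X 18/27 = 66.7%, the Premium plan 11/19 = 57.9% → Plan X
Organic: Plan X 59/156 = 37.8%, the Premium plan 42/170 = 24.7% → Plan X
Paid: Plan X 4/5 = 80.0%, the Premium plan 3/5 = 60.0% → Plan X
Overall: Plan X 81/188 = 43.1%, the Premium plan 56/194 = 28.9% → Plan X
Plan X wins overall and in every signup group — no reversal.

No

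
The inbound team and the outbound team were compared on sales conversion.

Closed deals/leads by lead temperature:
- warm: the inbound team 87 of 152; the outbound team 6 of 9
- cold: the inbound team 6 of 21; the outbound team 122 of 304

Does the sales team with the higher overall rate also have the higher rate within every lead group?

Warm: the inbound team 87/152 = 57.2%, the outbound team 6/9 = 66.7% → the outbound team
Cold: the inbound team 6/21 = 28.6%, the outbound team 122/304 = 40.1% → the outbound team
Overall: the inbound team 93/173 = 53.8%, the outbound team 128/313 = 40.9% → the inbound team
The outbound team wins each lead group but the inbound team wins overall — the comparison reverses. The outbound team's leads skew toward cold, which has a lower base rate.

No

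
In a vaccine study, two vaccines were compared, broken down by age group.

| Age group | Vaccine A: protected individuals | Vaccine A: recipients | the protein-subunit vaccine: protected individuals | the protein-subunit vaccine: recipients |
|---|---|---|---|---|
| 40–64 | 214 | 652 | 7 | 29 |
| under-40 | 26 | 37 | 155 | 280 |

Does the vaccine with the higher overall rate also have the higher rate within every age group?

No

40–64: Vaccine A 214/652 = 32.8%, the protein-subunit vaccine 7/29 = 24.1% → Vaccine A
Under-40: Vaccine A 26/37 = 70.3%, the protein-subunit vaccine 155/280 = 55.4% → Vaccine A
Overall: Vaccine A 240/689 = 34.8%, the protein-subunit vaccine 162/309 = 52.4% → the protein-subunit vaccine
Vaccine A wins each age group but the protein-subunit vaccine wins overall — the comparison reverses. Vaccine A's recipients skew toward 40–64, which has a lower base rate.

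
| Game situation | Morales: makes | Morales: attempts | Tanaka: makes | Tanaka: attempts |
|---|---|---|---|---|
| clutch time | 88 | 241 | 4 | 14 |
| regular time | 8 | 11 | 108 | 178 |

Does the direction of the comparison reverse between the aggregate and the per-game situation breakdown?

Clutch time: Morales 88/241 = 36.5%, Tanaka 4/14 = 28.6% → Morales
Regular time: Morales 8/11 = 72.7%, Tanaka 108/178 = 60.7% → Morales
Overall: Morales 96/252 = 38.1%, Tanaka 112/192 = 58.3% → Tanaka
Morales wins each game group but Tanaka wins overall — the comparison reverses. Morales's attempts skew toward clutch time, which has a lower base rate.

Yes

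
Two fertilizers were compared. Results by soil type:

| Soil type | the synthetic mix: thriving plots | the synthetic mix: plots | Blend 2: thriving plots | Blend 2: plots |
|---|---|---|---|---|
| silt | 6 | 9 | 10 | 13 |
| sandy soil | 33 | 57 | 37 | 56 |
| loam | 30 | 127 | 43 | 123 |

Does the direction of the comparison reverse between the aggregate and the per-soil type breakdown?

No

Silt: the synthetic mix 6/9 = 66.7%, Blend 2 10/13 = 76.9% → Blend 2
Sandy soil: the synthetic mix 33/57 = 57.9%, Blend 2 37/56 = 66.1% → Blend 2
Loam: the synthetic mix 30/127 = 23.6%, Blend 2 43/123 = 35.0% → Blend 2
Overall: the synthetic mix 69/193 = 35.8%, Blend 2 90/192 = 46.9% → Blend 2
Blend 2 wins overall and in every soil group — no reversal.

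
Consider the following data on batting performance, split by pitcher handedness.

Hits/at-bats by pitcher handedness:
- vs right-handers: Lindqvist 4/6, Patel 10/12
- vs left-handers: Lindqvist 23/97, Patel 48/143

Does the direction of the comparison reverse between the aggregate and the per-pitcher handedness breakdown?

Vs right-handers: Lindqvist 4/6 = 66.7%, Patel 10/12 = 83.3% → Patel
Vs left-handers: Lindqvist 23/97 = 23.7%, Patel 48/143 = 33.6% → Patel
Overall: Lindqvist 27/103 = 26.2%, Patel 58/155 = 37.4% → Patel
Patel wins overall and in every pitcher group — no reversal.

No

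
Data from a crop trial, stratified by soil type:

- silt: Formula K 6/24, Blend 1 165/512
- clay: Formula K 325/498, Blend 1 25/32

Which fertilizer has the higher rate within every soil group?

Blend 1

Silt: Formula K 6/24 = 25.0%, Blend 1 165/512 = 32.2% → Blend 1
Clay: Formula K 325/498 = 65.3%, Blend 1 25/32 = 78.1% → Blend 1
Blend 1 has the higher rate in both groups.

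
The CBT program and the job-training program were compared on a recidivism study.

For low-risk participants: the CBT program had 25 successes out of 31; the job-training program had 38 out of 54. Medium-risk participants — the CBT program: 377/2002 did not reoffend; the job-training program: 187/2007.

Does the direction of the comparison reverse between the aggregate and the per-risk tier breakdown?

Low-risk: the CBT program 25/31 = 80.6%, the job-training program 38/54 = 70.4% → the CBT program
Medium-risk: the CBT program 377/2002 = 18.8%, the job-training program 187/2007 = 9.3% → the CBT program
Overall: the CBT program 402/2033 = 19.8%, the job-training program 225/2061 = 10.9% → the CBT program
The CBT program wins overall and in every risk group — no reversal.

No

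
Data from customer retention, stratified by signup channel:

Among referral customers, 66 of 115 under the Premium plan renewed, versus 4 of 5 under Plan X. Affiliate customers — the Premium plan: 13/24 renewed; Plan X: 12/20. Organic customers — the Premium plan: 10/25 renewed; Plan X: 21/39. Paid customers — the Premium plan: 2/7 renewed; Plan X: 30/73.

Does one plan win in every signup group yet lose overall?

Referral: the Premium plan 66/115 = 57.4%, Plan X 4/5 = 80.0% → Plan X
Affiliate: the Premium plan 13/24 = 54.2%, Plan X 12/20 = 60.0% → Plan X
Organic: the Premium plan 10/25 = 40.0%, Plan X 21/39 = 53.8% → Plan X
Paid: the Premium plan 2/7 = 28.6%, Plan X 30/73 = 41.1% → Plan X
Overall: the Premium plan 91/171 = 53.2%, Plan X 67/137 = 48.9% → the Premium plan
Plan X wins each signup group but the Premium plan wins overall — the comparison reverses. Plan X's customers skew toward paid, which has a lower base rate.

Yes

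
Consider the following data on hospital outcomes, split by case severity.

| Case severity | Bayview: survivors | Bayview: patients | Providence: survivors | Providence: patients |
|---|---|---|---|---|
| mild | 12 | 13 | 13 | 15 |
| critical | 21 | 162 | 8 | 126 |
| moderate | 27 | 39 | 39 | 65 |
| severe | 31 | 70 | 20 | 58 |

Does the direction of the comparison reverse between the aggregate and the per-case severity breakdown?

No

Mild: Bayview 12/13 = 92.3%, Providence 13/15 = 86.7% → Bayview
Critical: Bayview 21/162 = 13.0%, Providence 8/126 = 6.3% → Bayview
Moderate: Bayview 27/39 = 69.2%, Providence 39/65 = 60.0% → Bayview
Severe: Bayview 31/70 = 44.3%, Providence 20/58 = 34.5% → Bayview
Overall: Bayview 91/284 = 32.0%, Providence 80/264 = 30.3% → Bayview
Bayview wins overall and in every case group — no reversal.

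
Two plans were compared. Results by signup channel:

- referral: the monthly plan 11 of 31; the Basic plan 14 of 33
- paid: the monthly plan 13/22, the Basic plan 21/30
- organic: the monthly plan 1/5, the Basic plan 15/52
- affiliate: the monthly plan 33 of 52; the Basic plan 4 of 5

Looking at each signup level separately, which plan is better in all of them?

Referral: the monthly plan 11/31 = 35.5%, the Basic plan 14/33 = 42.4% → the Basic plan
Paid: the monthly plan 13/22 = 59.1%, the Basic plan 21/30 = 70.0% → the Basic plan
Organic: the monthly plan 1/5 = 20.0%, the Basic plan 15/52 = 28.8% → the Basic plan
Affiliate: the monthly plan 33/52 = 63.5%, the Basic plan 4/5 = 80.0% → the Basic plan
The Basic plan has the higher rate in all 4 groups.

the Basic plan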